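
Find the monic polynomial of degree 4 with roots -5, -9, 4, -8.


A monic polynomial with roots -5, -9, 4, -8 is:
p(x) = (x + 5)(x + 9)(x - 4)(x + 8)
After multiplying by (x + 5): x + 5
After multiplying by (x + 9): x^2 + 14x + 45
After multiplying by (x - 4): x^3 + 10x^2 - 11x - 180
After multiplying by (x + 8): x^4 + 18x^3 + 69x^2 - 268x - 1440

x^4 + 18x^3 + 69x^2 - 268x - 1440


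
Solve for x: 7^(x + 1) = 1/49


Express both sides with the same base.
1/49 = 7^(-2)
Since the bases match, equate exponents: x + 1 = -2
So x = -2 - (1) = -3

x = -3


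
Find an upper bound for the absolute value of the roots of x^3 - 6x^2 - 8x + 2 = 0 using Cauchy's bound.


Cauchy's bound: all roots r satisfy |r| <= 1 + max(|a_i/a_n|) for i = 0,...,n-1
where a_n is the leading coefficient.

Coefficients: [1, -6, -8, 2]
Leading coefficient a_n = 1
Ratios |a_i/a_n|: 6, 8, 2
Maximum ratio: 8
Cauchy's bound: |r| <= 1 + 8 = 9

Upper bound = 9


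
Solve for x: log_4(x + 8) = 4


Convert to exponential form: x + 8 = 4^4 = 256
x = 256 - 8 = 248
Check: log_4(248 + 8) = log_4(256) = log_4(256) = 4 ✓

x = 248


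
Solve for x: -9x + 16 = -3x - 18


Starting with: -9x + 16 = -3x - 18
Move all x terms to left: (-9 + 3)x = -18 - 16
Simplify: -6x = -34
Divide both sides by -6: x = 17/3

x = 17/3


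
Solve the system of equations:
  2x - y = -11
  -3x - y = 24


Using Cramer's rule:
Determinant D = (2)(-1) - (-3)(-1) = -2 - 3 = -5
Dx = (-11)(-1) - (24)(-1) = 11 + 24 = 35
Dy = (2)(24) - (-3)(-11) = 48 - 33 = 15
x = Dx/D = 35/-5 = -7
y = Dy/D = 15/-5 = -3

x = -7, y = -3


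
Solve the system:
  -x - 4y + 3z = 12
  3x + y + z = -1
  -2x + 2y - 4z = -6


Using Cramer's rule. Expand each determinant along the first row.
D  = (-1)*[1*(-4) - 1*2] - (-4)*[3*(-4) - 1*(-2)] + 3*[3*2 - 1*(-2)]
  = (-1)*(-6) - (-4)*(-10) + 3*(8) = -10
Dx = 12*[1*(-4) - 1*2] - (-4)*[(-1)*(-4) - 1*(-6)] + 3*[(-1)*2 - 1*(-6)]
  = 12*(-6) - (-4)*(10) + 3*(4) = -20
Dy = (-1)*[(-1)*(-4) - 1*(-6)] - 12*[3*(-4) - 1*(-2)] + 3*[3*(-6) - (-1)*(-2)]
  = (-1)*(10) - 12*(-10) + 3*(-20) = 50
Dz = (-1)*[1*(-6) - (-1)*2] - (-4)*[3*(-6) - (-1)*(-2)] + 12*[3*2 - 1*(-2)]
  = (-1)*(-4) - (-4)*(-20) + 12*(8) = 20
x = Dx/D = -20/-10 = 2, y = Dy/D = 50/-10 = -5, z = Dz/D = 20/-10 = -2
Check eq1: (-1)(2) + (-4)(-5) + (3)(-2) = 12 = 12 ✓
Check eq2: (3)(2) + (1)(-5) + (1)(-2) = -1 = -1 ✓
Check eq3: (-2)(2) + (2)(-5) + (-4)(-2) = -6 = -6 ✓

x = 2, y = -5, z = -2


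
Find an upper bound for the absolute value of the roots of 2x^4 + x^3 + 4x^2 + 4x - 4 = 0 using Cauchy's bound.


Cauchy's bound: all roots r satisfy |r| <= 1 + max(|a_i/a_n|) for i = 0,...,n-1
where a_n is the leading coefficient.

Coefficients: [2, 1, 4, 4, -4]
Leading coefficient a_n = 2
Ratios |a_i/a_n|: 1/2, 2, 2, 2
Maximum ratio: 2
Cauchy's bound: |r| <= 1 + 2 = 3

Upper bound = 3


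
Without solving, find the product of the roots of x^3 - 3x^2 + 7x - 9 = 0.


By Vieta's formulas for x^3 + bx^2 + cx + d = 0:
  r1 + r2 + r3 = -b/a = 3
  r1*r2 + r1*r3 + r2*r3 = c/a = 7
  r1*r2*r3 = -d/a = 9


Product = 9


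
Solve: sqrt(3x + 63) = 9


Square both sides: 3x + 63 = 9^2 = 81
3x = 81 - 63 = 18
x = 6
Check: sqrt(3*6 + 63) = sqrt(81) = 9 ✓

x = 6


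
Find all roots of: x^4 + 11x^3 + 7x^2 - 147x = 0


The constant term is 0, so x = 0 is a root. Factor out x:
  x^3 + 11x^2 + 7x - 147 = 0
Let p(x) = x^3 + 11x^2 + 7x - 147. By the rational root theorem (leading coefficient 1), any rational root is an integer divisor of 147: try ±1, ±2, ... in turn.
Test x = 1: value = -128 ≠ 0.
Test x = -1: value = -144 ≠ 0.
Test x = 3: value = 0 ✓, so (x - 3) is a factor.
Synthetic division by (x - 3): bring down 1; 1(3) + 11 = 14; 14(3) + 7 = 49; 49(3) - 147 = 0 → quotient x^2 + 14x + 49, remainder 0.
Solve the quadratic x^2 + 14x + 49 = 0: discriminant = 14^2 - 4(1)(49) = 196 - 196 = 0.
Discriminant = 0, so a double root: x = -14/2 = -7.
Collecting all roots found:

x = -7 (multiplicity 2), x = 0, x = 3


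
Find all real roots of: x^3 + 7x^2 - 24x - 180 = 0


Let p(x) = x^3 + 7x^2 - 24x - 180. By the rational root theorem (leading coefficient 1), any rational root is an integer divisor of 180: try ±1, ±2, ... in turn.
Test x = 1: value = -196 ≠ 0.
Test x = -1: value = -150 ≠ 0.
Test x = 2: value = -192 ≠ 0.
Test x = -2: value = -112 ≠ 0.
Test x = 3: value = -162 ≠ 0.
Test x = -3: value = -72 ≠ 0.
Test x = 4: value = -100 ≠ 0.
Test x = -4: value = -36 ≠ 0.
Test x = 5: value = 0 ✓, so (x - 5) is a factor.
Synthetic division by (x - 5): bring down 1; 1(5) + 7 = 12; 12(5) - 24 = 36; 36(5) - 180 = 0 → quotient x^2 + 12x + 36, remainder 0.
Solve the quadratic x^2 + 12x + 36 = 0: discriminant = 12^2 - 4(1)(36) = 144 - 144 = 0.
Discriminant = 0, so a double root: x = -12/2 = -6.

x = -6 (multiplicity 2), x = 5


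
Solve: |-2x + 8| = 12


An absolute value equation |expr| = 12 gives two cases:
Case 1: -2x + 8 = 12
  -2x = 4, so x = -2
Case 2: -2x + 8 = -12
  -2x = -20, so x = 10

x = -2, x = 10


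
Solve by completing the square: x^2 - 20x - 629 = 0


Start: x^2 - 20x - 629 = 0
Move constant: x^2 - 20x = 629
Half of -20 is -10, squared is 100
Add 100 to both sides: x^2 - 20x + 100 = 729
(x - 10)^2 = 729
x - 10 = ±27
x = 10 + 27 = 37 or x = 10 - 27 = -17

x = -17, x = 37


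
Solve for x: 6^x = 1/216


Express both sides with the same base.
1/216 = 6^(-3)
Since the bases match: x = -3

x = -3


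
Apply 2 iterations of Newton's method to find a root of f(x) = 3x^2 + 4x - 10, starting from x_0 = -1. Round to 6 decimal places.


Newton's method: x_(n+1) = x_n - f(x_n)/f'(x_n)
f(x) = 3x^2 + 4x - 10
f'(x) = 6x + 4

Iteration 1:
  f(-1.000000) = -11.000000
  f'(-1.000000) = -2.000000
  x_1 = -1.000000 - (-11.000000)/(-2.000000) = -6.500000

Iteration 2:
  f(-6.500000) = 90.750000
  f'(-6.500000) = -35.000000
  x_2 = -6.500000 - (90.750000)/(-35.000000) = -3.907143

x_2 = -3.907143


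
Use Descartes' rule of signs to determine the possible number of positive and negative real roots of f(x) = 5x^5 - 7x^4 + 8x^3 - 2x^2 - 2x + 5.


Descartes' rule of signs:

For positive roots, count sign changes in f(x) = 5x^5 - 7x^4 + 8x^3 - 2x^2 - 2x + 5:
Signs of coefficients: +, -, +, -, -, +
Number of sign changes: 4
Possible positive real roots: 4, 2, 0

For negative roots, examine f(-x) = -5x^5 - 7x^4 - 8x^3 - 2x^2 + 2x + 5:
Signs of coefficients: -, -, -, -, +, +
Number of sign changes: 1
Possible negative real roots: 1

Positive roots: 4 or 2 or 0; Negative roots: 1


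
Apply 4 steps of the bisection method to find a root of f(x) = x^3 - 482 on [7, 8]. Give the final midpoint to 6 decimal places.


f(x) = x^3 - 482
f(7) = -139 < 0
f(8) = 30 > 0

Step 1: midpoint = (7.000000 + 8.000000)/2 = 7.500000
  f(7.500000) = -60.125000
  f(mid) < 0, so root is in [7.500000, 8.000000]

Step 2: midpoint = (7.500000 + 8.000000)/2 = 7.750000
  f(7.750000) = -16.515625
  f(mid) < 0, so root is in [7.750000, 8.000000]

Step 3: midpoint = (7.750000 + 8.000000)/2 = 7.875000
  f(7.875000) = 6.373047
  f(mid) > 0, so root is in [7.750000, 7.875000]

Step 4: midpoint = (7.750000 + 7.875000)/2 = 7.812500
  f(7.812500) = -5.162842
  f(mid) < 0, so root is in [7.812500, 7.875000]

midpoint = 7.812500


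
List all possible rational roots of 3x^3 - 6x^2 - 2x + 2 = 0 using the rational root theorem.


Rational root theorem: possible roots are ±p/q where:
  p divides the constant term (2): p ∈ {1, 2}
  q divides the leading coefficient (3): q ∈ {1, 3}

All possible rational roots: -2, -1, -2/3, -1/3, 1/3, 2/3, 1, 2

-2, -1, -2/3, -1/3, 1/3, 2/3, 1, 2


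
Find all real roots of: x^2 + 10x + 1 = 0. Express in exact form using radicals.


Using the quadratic formula: x = (-b ± sqrt(b^2 - 4ac)) / (2a)
Here a = 1, b = 10, c = 1
Discriminant = b^2 - 4ac = 10^2 - 4(1)(1) = 100 - 4 = 96
Since discriminant = 96 > 0, there are two real roots.
x = (-10 ± 4*sqrt(6)) / 2
Simplifying: x = -5 ± 2*sqrt(6)
Numerically: x ≈ -0.1010 or x ≈ -9.8990

x = -5 + 2*sqrt(6) or x = -5 - 2*sqrt(6)


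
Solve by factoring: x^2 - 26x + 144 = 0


We need two numbers that multiply to 144 and add to -26.
Those numbers are -8 and -18 (since (-8) * (-18) = 144 and (-8) + (-18) = -26).
So x^2 - 26x + 144 = (x - 8)(x - 18) = 0
Setting each factor to zero: x = 8 or x = 18

x = 8, x = 18


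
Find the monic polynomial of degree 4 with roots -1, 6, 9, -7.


A monic polynomial with roots -1, 6, 9, -7 is:
p(x) = (x + 1)(x - 6)(x - 9)(x + 7)
After multiplying by (x + 1): x + 1
After multiplying by (x - 6): x^2 - 5x - 6
After multiplying by (x - 9): x^3 - 14x^2 + 39x + 54
After multiplying by (x + 7): x^4 - 7x^3 - 59x^2 + 327x + 378

x^4 - 7x^3 - 59x^2 + 327x + 378


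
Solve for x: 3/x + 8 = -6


Subtract 8 from both sides: 3/x = -14
Multiply both sides by x: 3 = -14 * x
Divide by -14: x = -3/14

x = -3/14


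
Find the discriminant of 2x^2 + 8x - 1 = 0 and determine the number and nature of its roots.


For ax^2 + bx + c = 0, discriminant D = b^2 - 4ac
Here a = 2, b = 8, c = -1
D = (8)^2 - 4(2)(-1) = 64 + 8 = 72

D = 72 > 0 but not a perfect square
The equation has 2 distinct real irrational roots.

Discriminant = 72, 2 distinct real irrational roots


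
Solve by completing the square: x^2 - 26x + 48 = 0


Start: x^2 - 26x + 48 = 0
Move constant: x^2 - 26x = -48
Half of -26 is -13, squared is 169
Add 169 to both sides: x^2 - 26x + 169 = 121
(x - 13)^2 = 121
x - 13 = ±11
x = 13 + 11 = 24 or x = 13 - 11 = 2

x = 2, x = 24


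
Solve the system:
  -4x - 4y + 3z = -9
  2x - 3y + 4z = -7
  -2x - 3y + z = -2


Using Cramer's rule. Expand each determinant along the first row.
D  = (-4)*[(-3)*1 - 4*(-3)] - (-4)*[2*1 - 4*(-2)] + 3*[2*(-3) - (-3)*(-2)]
  = (-4)*(9) - (-4)*(10) + 3*(-12) = -32
Dx = (-9)*[(-3)*1 - 4*(-3)] - (-4)*[(-7)*1 - 4*(-2)] + 3*[(-7)*(-3) - (-3)*(-2)]
  = (-9)*(9) - (-4)*(1) + 3*(15) = -32
Dy = (-4)*[(-7)*1 - 4*(-2)] - (-9)*[2*1 - 4*(-2)] + 3*[2*(-2) - (-7)*(-2)]
  = (-4)*(1) - (-9)*(10) + 3*(-18) = 32
Dz = (-4)*[(-3)*(-2) - (-7)*(-3)] - (-4)*[2*(-2) - (-7)*(-2)] + (-9)*[2*(-3) - (-3)*(-2)]
  = (-4)*(-15) - (-4)*(-18) + (-9)*(-12) = 96
x = Dx/D = -32/-32 = 1, y = Dy/D = 32/-32 = -1, z = Dz/D = 96/-32 = -3
Check eq1: (-4)(1) + (-4)(-1) + (3)(-3) = -9 = -9 ✓
Check eq2: (2)(1) + (-3)(-1) + (4)(-3) = -7 = -7 ✓
Check eq3: (-2)(1) + (-3)(-1) + (1)(-3) = -2 = -2 ✓

x = 1, y = -1, z = -3


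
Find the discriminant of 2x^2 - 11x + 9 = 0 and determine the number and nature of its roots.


For ax^2 + bx + c = 0, discriminant D = b^2 - 4ac
Here a = 2, b = -11, c = 9
D = (-11)^2 - 4(2)(9) = 121 - 72 = 49

D = 49 > 0 and is a perfect square (sqrt = 7)
The equation has 2 distinct real rational roots.

Discriminant = 49, 2 distinct real rational roots


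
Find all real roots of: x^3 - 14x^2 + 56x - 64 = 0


Let p(x) = x^3 - 14x^2 + 56x - 64. By the rational root theorem (leading coefficient 1), any rational root is an integer divisor of 64: try ±1, ±2, ... in turn.
Test x = 1: value = -21 ≠ 0.
Test x = -1: value = -135 ≠ 0.
Test x = 2: value = 0 ✓, so (x - 2) is a factor.
Synthetic division by (x - 2): bring down 1; 1(2) - 14 = -12; (-12)(2) + 56 = 32; 32(2) - 64 = 0 → quotient x^2 - 12x + 32, remainder 0.
Solve the quadratic x^2 - 12x + 32 = 0: discriminant = (-12)^2 - 4(1)(32) = 144 - 128 = 16.
sqrt(16) = 4, so x = (12 ± 4)/2: x = 8 or x = 4.

x = 2, x = 4, x = 8


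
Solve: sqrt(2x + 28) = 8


Square both sides: 2x + 28 = 8^2 = 64
2x = 64 - 28 = 36
x = 18
Check: sqrt(2*18 + 28) = sqrt(64) = 8 ✓

x = 18


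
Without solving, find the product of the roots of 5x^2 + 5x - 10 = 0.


By Vieta's formulas for ax^2 + bx + c = 0:
  Sum of roots = -b/a
  Product of roots = c/a

Here a = 5, b = 5, c = -10
Sum = -(5)/5 = -1
Product = -10/5 = -2

Product = -2


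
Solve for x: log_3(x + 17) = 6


Convert to exponential form: x + 17 = 3^6 = 729
x = 729 - 17 = 712
Check: log_3(712 + 17) = log_3(729) = log_3(729) = 6 ✓

x = 712


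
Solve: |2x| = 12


An absolute value equation |expr| = 12 gives two cases:
Case 1: 2x = 12
  2x = 12, so x = 6
Case 2: 2x = -12
  2x = -12, so x = -6

x = -6, x = 6


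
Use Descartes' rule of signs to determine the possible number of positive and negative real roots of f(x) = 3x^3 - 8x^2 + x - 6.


Descartes' rule of signs:

For positive roots, count sign changes in f(x) = 3x^3 - 8x^2 + x - 6:
Signs of coefficients: +, -, +, -
Number of sign changes: 3
Possible positive real roots: 3, 1

For negative roots, examine f(-x) = -3x^3 - 8x^2 - x - 6:
Signs of coefficients: -, -, -, -
Number of sign changes: 0
Possible negative real roots: 0

Positive roots: 3 or 1; Negative roots: 0


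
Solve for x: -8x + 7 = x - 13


Starting with: -8x + 7 = x - 13
Move all x terms to left: (-8 - 1)x = -13 - 7
Simplify: -9x = -20
Divide both sides by -9: x = 20/9

x = 20/9


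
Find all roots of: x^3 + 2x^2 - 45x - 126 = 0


Let p(x) = x^3 + 2x^2 - 45x - 126. By the rational root theorem (leading coefficient 1), any rational root is an integer divisor of 126: try ±1, ±2, ... in turn.
Test x = 1: value = -168 ≠ 0.
Test x = -1: value = -80 ≠ 0.
Test x = 2: value = -200 ≠ 0.
Test x = -2: value = -36 ≠ 0.
Test x = 3: value = -216 ≠ 0.
Test x = -3: value = 0 ✓, so (x + 3) is a factor.
Synthetic division by (x + 3): bring down 1; 1(-3) + 2 = -1; (-1)(-3) - 45 = -42; (-42)(-3) - 126 = 0 → quotient x^2 - x - 42, remainder 0.
Solve the quadratic x^2 - x - 42 = 0: discriminant = (-1)^2 - 4(1)(-42) = 1 + 168 = 169.
sqrt(169) = 13, so x = (1 ± 13)/2: x = 7 or x = -6.
Collecting all roots found:

x = -6, x = -3, x = 7


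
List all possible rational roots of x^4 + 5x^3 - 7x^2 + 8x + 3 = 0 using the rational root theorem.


Rational root theorem: possible roots are ±p/q where:
  p divides the constant term (3): p ∈ {1, 3}
  q divides the leading coefficient (1): q ∈ {1}

All possible rational roots: -3, -1, 1, 3

-3, -1, 1, 3


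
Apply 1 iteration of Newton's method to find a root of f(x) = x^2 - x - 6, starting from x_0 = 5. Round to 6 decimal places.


Newton's method: x_(n+1) = x_n - f(x_n)/f'(x_n)
f(x) = x^2 - x - 6
f'(x) = 2x - 1

Iteration 1:
  f(5.000000) = 14.000000
  f'(5.000000) = 9.000000
  x_1 = 5.000000 - (14.000000)/(9.000000) = 3.444444

x_1 = 3.444444


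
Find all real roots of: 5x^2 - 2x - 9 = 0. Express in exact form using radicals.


Using the quadratic formula: x = (-b ± sqrt(b^2 - 4ac)) / (2a)
Here a = 5, b = -2, c = -9
Discriminant = b^2 - 4ac = (-2)^2 - 4(5)(-9) = 4 + 180 = 184
Since discriminant = 184 > 0, there are two real roots.
x = (2 ± 2*sqrt(46)) / 10
Simplifying: x = (1 ± sqrt(46)) / 5
Numerically: x ≈ 1.5565 or x ≈ -1.1565

x = (1 + sqrt(46)) / 5 or x = (1 - sqrt(46)) / 5


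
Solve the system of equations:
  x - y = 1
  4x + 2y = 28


Using Cramer's rule:
Determinant D = (1)(2) - (4)(-1) = 2 + 4 = 6
Dx = (1)(2) - (28)(-1) = 2 + 28 = 30
Dy = (1)(28) - (4)(1) = 28 - 4 = 24
x = Dx/D = 30/6 = 5
y = Dy/D = 24/6 = 4

x = 5, y = 4


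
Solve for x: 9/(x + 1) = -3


Multiply both sides by (x + 1): 9 = -3(x + 1)
Distribute: 9 = -3x - 3
-3x = 9 + 3 = 12
x = -4

x = -4


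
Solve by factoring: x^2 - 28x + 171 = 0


We need two numbers that multiply to 171 and add to -28.
Those numbers are -19 and -9 (since (-19) * (-9) = 171 and (-19) + (-9) = -28).
So x^2 - 28x + 171 = (x - 19)(x - 9) = 0
Setting each factor to zero: x = 19 or x = 9

x = 9, x = 19


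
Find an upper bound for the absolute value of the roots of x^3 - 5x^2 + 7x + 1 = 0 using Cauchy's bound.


Cauchy's bound: all roots r satisfy |r| <= 1 + max(|a_i/a_n|) for i = 0,...,n-1
where a_n is the leading coefficient.

Coefficients: [1, -5, 7, 1]
Leading coefficient a_n = 1
Ratios |a_i/a_n|: 5, 7, 1
Maximum ratio: 7
Cauchy's bound: |r| <= 1 + 7 = 8

Upper bound = 8


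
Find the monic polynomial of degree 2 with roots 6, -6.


A monic polynomial with roots 6, -6 is:
p(x) = (x - 6)(x + 6)
After multiplying by (x - 6): x - 6
After multiplying by (x + 6): x^2 - 36

x^2 - 36


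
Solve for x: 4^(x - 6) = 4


Express both sides with the same base.
4 = 4^1
Since the bases match, equate exponents: x - 6 = 1
So x = 1 - (-6) = 7

x = 7


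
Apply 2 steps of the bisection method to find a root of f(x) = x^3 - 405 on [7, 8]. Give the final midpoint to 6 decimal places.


f(x) = x^3 - 405
f(7) = -62 < 0
f(8) = 107 > 0

Step 1: midpoint = (7.000000 + 8.000000)/2 = 7.500000
  f(7.500000) = 16.875000
  f(mid) > 0, so root is in [7.000000, 7.500000]

Step 2: midpoint = (7.000000 + 7.500000)/2 = 7.250000
  f(7.250000) = -23.921875
  f(mid) < 0, so root is in [7.250000, 7.500000]

midpoint = 7.250000


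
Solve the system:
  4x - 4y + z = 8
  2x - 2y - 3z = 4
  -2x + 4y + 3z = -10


Using Cramer's rule. Expand each determinant along the first row.
D  = 4*[(-2)*3 - (-3)*4] - (-4)*[2*3 - (-3)*(-2)] + 1*[2*4 - (-2)*(-2)]
  = 4*(6) - (-4)*(0) + 1*(4) = 28
Dx = 8*[(-2)*3 - (-3)*4] - (-4)*[4*3 - (-3)*(-10)] + 1*[4*4 - (-2)*(-10)]
  = 8*(6) - (-4)*(-18) + 1*(-4) = -28
Dy = 4*[4*3 - (-3)*(-10)] - 8*[2*3 - (-3)*(-2)] + 1*[2*(-10) - 4*(-2)]
  = 4*(-18) - 8*(0) + 1*(-12) = -84
Dz = 4*[(-2)*(-10) - 4*4] - (-4)*[2*(-10) - 4*(-2)] + 8*[2*4 - (-2)*(-2)]
  = 4*(4) - (-4)*(-12) + 8*(4) = 0
x = Dx/D = -28/28 = -1, y = Dy/D = -84/28 = -3, z = Dz/D = 0/28 = 0
Check eq1: (4)(-1) + (-4)(-3) + (1)(0) = 8 = 8 ✓
Check eq2: (2)(-1) + (-2)(-3) + (-3)(0) = 4 = 4 ✓
Check eq3: (-2)(-1) + (4)(-3) + (3)(0) = -10 = -10 ✓

x = -1, y = -3, z = 0


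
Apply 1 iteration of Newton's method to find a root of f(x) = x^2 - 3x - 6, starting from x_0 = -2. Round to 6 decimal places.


Newton's method: x_(n+1) = x_n - f(x_n)/f'(x_n)
f(x) = x^2 - 3x - 6
f'(x) = 2x - 3

Iteration 1:
  f(-2.000000) = 4.000000
  f'(-2.000000) = -7.000000
  x_1 = -2.000000 - (4.000000)/(-7.000000) = -1.428571

x_1 = -1.428571


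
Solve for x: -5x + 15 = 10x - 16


Starting with: -5x + 15 = 10x - 16
Move all x terms to left: (-5 - 10)x = -16 - 15
Simplify: -15x = -31
Divide both sides by -15: x = 31/15

x = 31/15


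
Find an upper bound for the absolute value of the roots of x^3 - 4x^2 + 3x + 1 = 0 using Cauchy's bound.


Cauchy's bound: all roots r satisfy |r| <= 1 + max(|a_i/a_n|) for i = 0,...,n-1
where a_n is the leading coefficient.

Coefficients: [1, -4, 3, 1]
Leading coefficient a_n = 1
Ratios |a_i/a_n|: 4, 3, 1
Maximum ratio: 4
Cauchy's bound: |r| <= 1 + 4 = 5

Upper bound = 5


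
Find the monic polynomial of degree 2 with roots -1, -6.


A monic polynomial with roots -1, -6 is:
p(x) = (x + 1)(x + 6)
After multiplying by (x + 1): x + 1
After multiplying by (x + 6): x^2 + 7x + 6

x^2 + 7x + 6


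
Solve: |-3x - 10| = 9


An absolute value equation |expr| = 9 gives two cases:
Case 1: -3x - 10 = 9
  -3x = 19, so x = -19/3
Case 2: -3x - 10 = -9
  -3x = 1, so x = -1/3

x = -19/3, x = -1/3


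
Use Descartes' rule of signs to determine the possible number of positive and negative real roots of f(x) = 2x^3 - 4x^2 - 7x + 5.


Descartes' rule of signs:

For positive roots, count sign changes in f(x) = 2x^3 - 4x^2 - 7x + 5:
Signs of coefficients: +, -, -, +
Number of sign changes: 2
Possible positive real roots: 2, 0

For negative roots, examine f(-x) = -2x^3 - 4x^2 + 7x + 5:
Signs of coefficients: -, -, +, +
Number of sign changes: 1
Possible negative real roots: 1

Positive roots: 2 or 0; Negative roots: 1


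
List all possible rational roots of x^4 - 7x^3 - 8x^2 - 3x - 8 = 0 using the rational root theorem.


Rational root theorem: possible roots are ±p/q where:
  p divides the constant term (-8): p ∈ {1, 2, 4, 8}
  q divides the leading coefficient (1): q ∈ {1}

All possible rational roots: -8, -4, -2, -1, 1, 2, 4, 8

-8, -4, -2, -1, 1, 2, 4, 8


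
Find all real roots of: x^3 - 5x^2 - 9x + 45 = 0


Let p(x) = x^3 - 5x^2 - 9x + 45. By the rational root theorem (leading coefficient 1), any rational root is an integer divisor of 45: try ±1, ±2, ... in turn.
Test x = 1: value = 32 ≠ 0.
Test x = -1: value = 48 ≠ 0.
Test x = 3: value = 0 ✓, so (x - 3) is a factor.
Synthetic division by (x - 3): bring down 1; 1(3) - 5 = -2; (-2)(3) - 9 = -15; (-15)(3) + 45 = 0 → quotient x^2 - 2x - 15, remainder 0.
Solve the quadratic x^2 - 2x - 15 = 0: discriminant = (-2)^2 - 4(1)(-15) = 4 + 60 = 64.
sqrt(64) = 8, so x = (2 ± 8)/2: x = 5 or x = -3.

x = -3, x = 3, x = 5


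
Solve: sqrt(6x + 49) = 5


Square both sides: 6x + 49 = 5^2 = 25
6x = 25 - 49 = -24
x = -4
Check: sqrt(6*(-4) + 49) = sqrt(25) = 5 ✓

x = -4


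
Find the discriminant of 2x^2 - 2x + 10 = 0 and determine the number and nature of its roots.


For ax^2 + bx + c = 0, discriminant D = b^2 - 4ac
Here a = 2, b = -2, c = 10
D = (-2)^2 - 4(2)(10) = 4 - 80 = -76

D = -76 < 0
The equation has no real roots (2 complex conjugate roots).

Discriminant = -76, no real roots (2 complex conjugate roots)


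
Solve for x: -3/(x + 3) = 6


Multiply both sides by (x + 3): -3 = 6(x + 3)
Distribute: -3 = 6x + 18
6x = -3 - 18 = -21
x = -7/2

x = -7/2


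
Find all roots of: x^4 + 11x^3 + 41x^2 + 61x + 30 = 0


Let p(x) = x^4 + 11x^3 + 41x^2 + 61x + 30. By the rational root theorem (leading coefficient 1), any rational root is an integer divisor of 30: try ±1, ±2, ... in turn.
Test x = 1: value = 144 ≠ 0.
Test x = -1: value = 0 ✓, so (x + 1) is a factor.
Synthetic division by (x + 1): bring down 1; 1(-1) + 11 = 10; 10(-1) + 41 = 31; 31(-1) + 61 = 30; 30(-1) + 30 = 0 → quotient x^3 + 10x^2 + 31x + 30, remainder 0.
Continue with the quotient x^3 + 10x^2 + 31x + 30 (candidates must divide 30; re-test x = -1 first in case it repeats).
Test x = -1: value = 8 ≠ 0.
Test x = 2: value = 140 ≠ 0.
Test x = -2: value = 0 ✓, so (x + 2) is a factor.
Synthetic division by (x + 2): bring down 1; 1(-2) + 10 = 8; 8(-2) + 31 = 15; 15(-2) + 30 = 0 → quotient x^2 + 8x + 15, remainder 0.
Solve the quadratic x^2 + 8x + 15 = 0: discriminant = 8^2 - 4(1)(15) = 64 - 60 = 4.
sqrt(4) = 2, so x = (-8 ± 2)/2: x = -3 or x = -5.
Collecting all roots found:

x = -5, x = -3, x = -2, x = -1


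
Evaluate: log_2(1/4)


We need the exponent such that 2^? = 1/4
2^(-2) = 1/2^2 = 1/4
Therefore log_2(1/4) = -2

-2


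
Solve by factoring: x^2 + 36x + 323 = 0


We need two numbers that multiply to 323 and add to 36.
Those numbers are 19 and 17 (since 19 * 17 = 323 and 19 + 17 = 36).
So x^2 + 36x + 323 = (x + 19)(x + 17) = 0
Setting each factor to zero: x = -19 or x = -17

x = -19, x = -17


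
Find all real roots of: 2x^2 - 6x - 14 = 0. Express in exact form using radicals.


Using the quadratic formula: x = (-b ± sqrt(b^2 - 4ac)) / (2a)
Here a = 2, b = -6, c = -14
Discriminant = b^2 - 4ac = (-6)^2 - 4(2)(-14) = 36 + 112 = 148
Since discriminant = 148 > 0, there are two real roots.
x = (6 ± 2*sqrt(37)) / 4
Simplifying: x = (3 ± sqrt(37)) / 2
Numerically: x ≈ 4.5414 or x ≈ -1.5414

x = (3 + sqrt(37)) / 2 or x = (3 - sqrt(37)) / 2


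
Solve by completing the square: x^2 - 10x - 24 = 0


Start: x^2 - 10x - 24 = 0
Move constant: x^2 - 10x = 24
Half of -10 is -5, squared is 25
Add 25 to both sides: x^2 - 10x + 25 = 49
(x - 5)^2 = 49
x - 5 = ±7
x = 5 + 7 = 12 or x = 5 - 7 = -2

x = -2, x = 12


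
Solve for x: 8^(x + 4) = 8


Express both sides with the same base.
8 = 8^1
Since the bases match, equate exponents: x + 4 = 1
So x = 1 - (4) = -3

x = -3


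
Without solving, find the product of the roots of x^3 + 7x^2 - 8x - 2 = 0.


By Vieta's formulas for x^3 + bx^2 + cx + d = 0:
  r1 + r2 + r3 = -b/a = -7
  r1*r2 + r1*r3 + r2*r3 = c/a = -8
  r1*r2*r3 = -d/a = 2


Product = 2


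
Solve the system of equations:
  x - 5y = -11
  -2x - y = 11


Using Cramer's rule:
Determinant D = (1)(-1) - (-2)(-5) = -1 - 10 = -11
Dx = (-11)(-1) - (11)(-5) = 11 + 55 = 66
Dy = (1)(11) - (-2)(-11) = 11 - 22 = -11
x = Dx/D = 66/-11 = -6
y = Dy/D = -11/-11 = 1

x = -6, y = 1


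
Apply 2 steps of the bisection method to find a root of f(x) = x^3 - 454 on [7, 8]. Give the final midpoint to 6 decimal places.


f(x) = x^3 - 454
f(7) = -111 < 0
f(8) = 58 > 0

Step 1: midpoint = (7.000000 + 8.000000)/2 = 7.500000
  f(7.500000) = -32.125000
  f(mid) < 0, so root is in [7.500000, 8.000000]

Step 2: midpoint = (7.500000 + 8.000000)/2 = 7.750000
  f(7.750000) = 11.484375
  f(mid) > 0, so root is in [7.500000, 7.750000]

midpoint = 7.750000


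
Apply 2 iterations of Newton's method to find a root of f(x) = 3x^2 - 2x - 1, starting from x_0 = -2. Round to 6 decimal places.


Newton's method: x_(n+1) = x_n - f(x_n)/f'(x_n)
f(x) = 3x^2 - 2x - 1
f'(x) = 6x - 2

Iteration 1:
  f(-2.000000) = 15.000000
  f'(-2.000000) = -14.000000
  x_1 = -2.000000 - (15.000000)/(-14.000000) = -0.928571

Iteration 2:
  f(-0.928571) = 3.443878
  f'(-0.928571) = -7.571429
  x_2 = -0.928571 - (3.443878)/(-7.571429) = -0.473720

x_2 = -0.473720


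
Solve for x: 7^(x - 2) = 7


Express both sides with the same base.
7 = 7^1
Since the bases match, equate exponents: x - 2 = 1
So x = 1 - (-2) = 3

x = 3


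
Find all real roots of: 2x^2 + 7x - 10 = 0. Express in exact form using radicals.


Using the quadratic formula: x = (-b ± sqrt(b^2 - 4ac)) / (2a)
Here a = 2, b = 7, c = -10
Discriminant = b^2 - 4ac = 7^2 - 4(2)(-10) = 49 + 80 = 129
Since discriminant = 129 > 0, there are two real roots.
x = (-7 ± sqrt(129)) / 4
Numerically: x ≈ 1.0895 or x ≈ -4.5895

x = (-7 + sqrt(129)) / 4 or x = (-7 - sqrt(129)) / 4


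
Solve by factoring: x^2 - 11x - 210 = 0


We need two numbers that multiply to -210 and add to -11.
Those numbers are -21 and 10 (since (-21) * 10 = -210 and (-21) + 10 = -11).
So x^2 - 11x - 210 = (x - 21)(x + 10) = 0
Setting each factor to zero: x = 21 or x = -10

x = -10, x = 21


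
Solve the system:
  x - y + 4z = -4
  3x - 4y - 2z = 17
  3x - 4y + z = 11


Using Cramer's rule. Expand each determinant along the first row.
D  = 1*[(-4)*1 - (-2)*(-4)] - (-1)*[3*1 - (-2)*3] + 4*[3*(-4) - (-4)*3]
  = 1*(-12) - (-1)*(9) + 4*(0) = -3
Dx = (-4)*[(-4)*1 - (-2)*(-4)] - (-1)*[17*1 - (-2)*11] + 4*[17*(-4) - (-4)*11]
  = (-4)*(-12) - (-1)*(39) + 4*(-24) = -9
Dy = 1*[17*1 - (-2)*11] - (-4)*[3*1 - (-2)*3] + 4*[3*11 - 17*3]
  = 1*(39) - (-4)*(9) + 4*(-18) = 3
Dz = 1*[(-4)*11 - 17*(-4)] - (-1)*[3*11 - 17*3] + (-4)*[3*(-4) - (-4)*3]
  = 1*(24) - (-1)*(-18) + (-4)*(0) = 6
x = Dx/D = -9/-3 = 3, y = Dy/D = 3/-3 = -1, z = Dz/D = 6/-3 = -2
Check eq1: (1)(3) + (-1)(-1) + (4)(-2) = -4 = -4 ✓
Check eq2: (3)(3) + (-4)(-1) + (-2)(-2) = 17 = 17 ✓
Check eq3: (3)(3) + (-4)(-1) + (1)(-2) = 11 = 11 ✓

x = 3, y = -1, z = -2


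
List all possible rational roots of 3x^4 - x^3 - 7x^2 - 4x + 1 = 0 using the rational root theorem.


Rational root theorem: possible roots are ±p/q where:
  p divides the constant term (1): p ∈ {1}
  q divides the leading coefficient (3): q ∈ {1, 3}

All possible rational roots: -1, -1/3, 1/3, 1

-1, -1/3, 1/3, 1


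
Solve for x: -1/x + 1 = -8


Subtract 1 from both sides: -1/x = -9
Multiply both sides by x: -1 = -9 * x
Divide by -9: x = 1/9

x = 1/9


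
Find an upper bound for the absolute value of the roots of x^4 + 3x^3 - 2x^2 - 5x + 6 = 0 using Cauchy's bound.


Cauchy's bound: all roots r satisfy |r| <= 1 + max(|a_i/a_n|) for i = 0,...,n-1
where a_n is the leading coefficient.

Coefficients: [1, 3, -2, -5, 6]
Leading coefficient a_n = 1
Ratios |a_i/a_n|: 3, 2, 5, 6
Maximum ratio: 6
Cauchy's bound: |r| <= 1 + 6 = 7

Upper bound = 7


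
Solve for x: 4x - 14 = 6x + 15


Starting with: 4x - 14 = 6x + 15
Move all x terms to left: (4 - 6)x = 15 + 14
Simplify: -2x = 29
Divide both sides by -2: x = -29/2

x = -29/2


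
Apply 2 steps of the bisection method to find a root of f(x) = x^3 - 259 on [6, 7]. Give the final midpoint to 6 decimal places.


f(x) = x^3 - 259
f(6) = -43 < 0
f(7) = 84 > 0

Step 1: midpoint = (6.000000 + 7.000000)/2 = 6.500000
  f(6.500000) = 15.625000
  f(mid) > 0, so root is in [6.000000, 6.500000]

Step 2: midpoint = (6.000000 + 6.500000)/2 = 6.250000
  f(6.250000) = -14.859375
  f(mid) < 0, so root is in [6.250000, 6.500000]

midpoint = 6.250000


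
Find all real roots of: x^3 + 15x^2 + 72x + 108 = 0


Let p(x) = x^3 + 15x^2 + 72x + 108. By the rational root theorem (leading coefficient 1), any rational root is an integer divisor of 108: try ±1, ±2, ... in turn.
Test x = 1: value = 196 ≠ 0.
Test x = -1: value = 50 ≠ 0.
Test x = 2: value = 320 ≠ 0.
Test x = -2: value = 16 ≠ 0.
Test x = 3: value = 486 ≠ 0.
Test x = -3: value = 0 ✓, so (x + 3) is a factor.
Synthetic division by (x + 3): bring down 1; 1(-3) + 15 = 12; 12(-3) + 72 = 36; 36(-3) + 108 = 0 → quotient x^2 + 12x + 36, remainder 0.
Solve the quadratic x^2 + 12x + 36 = 0: discriminant = 12^2 - 4(1)(36) = 144 - 144 = 0.
Discriminant = 0, so a double root: x = -12/2 = -6.

x = -6 (multiplicity 2), x = -3


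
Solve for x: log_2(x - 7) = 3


Convert to exponential form: x - 7 = 2^3 = 8
x = 8 + 7 = 15
Check: log_2(15 - 7) = log_2(8) = log_2(8) = 3 ✓

x = 15


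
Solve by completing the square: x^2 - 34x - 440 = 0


Start: x^2 - 34x - 440 = 0
Move constant: x^2 - 34x = 440
Half of -34 is -17, squared is 289
Add 289 to both sides: x^2 - 34x + 289 = 729
(x - 17)^2 = 729
x - 17 = ±27
x = 17 + 27 = 44 or x = 17 - 27 = -10

x = -10, x = 44


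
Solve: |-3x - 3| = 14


An absolute value equation |expr| = 14 gives two cases:
Case 1: -3x - 3 = 14
  -3x = 17, so x = -17/3
Case 2: -3x - 3 = -14
  -3x = -11, so x = 11/3

x = -17/3, x = 11/3


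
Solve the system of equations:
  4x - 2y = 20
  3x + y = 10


Using Cramer's rule:
Determinant D = (4)(1) - (3)(-2) = 4 + 6 = 10
Dx = (20)(1) - (10)(-2) = 20 + 20 = 40
Dy = (4)(10) - (3)(20) = 40 - 60 = -20
x = Dx/D = 40/10 = 4
y = Dy/D = -20/10 = -2

x = 4, y = -2


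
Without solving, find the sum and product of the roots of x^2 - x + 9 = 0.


By Vieta's formulas for ax^2 + bx + c = 0:
  Sum of roots = -b/a
  Product of roots = c/a

Here a = 1, b = -1, c = 9
Sum = -(-1)/1 = 1
Product = 9/1 = 9

Sum = 1, Product = 9


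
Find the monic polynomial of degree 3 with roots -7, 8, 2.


A monic polynomial with roots -7, 8, 2 is:
p(x) = (x + 7)(x - 8)(x - 2)
After multiplying by (x + 7): x + 7
After multiplying by (x - 8): x^2 - x - 56
After multiplying by (x - 2): x^3 - 3x^2 - 54x + 112

x^3 - 3x^2 - 54x + 112


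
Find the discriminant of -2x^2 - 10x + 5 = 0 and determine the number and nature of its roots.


For ax^2 + bx + c = 0, discriminant D = b^2 - 4ac
Here a = -2, b = -10, c = 5
D = (-10)^2 - 4(-2)(5) = 100 + 40 = 140

D = 140 > 0 but not a perfect square
The equation has 2 distinct real irrational roots.

Discriminant = 140, 2 distinct real irrational roots


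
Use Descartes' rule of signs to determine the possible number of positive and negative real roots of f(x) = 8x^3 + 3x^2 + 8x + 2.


Descartes' rule of signs:

For positive roots, count sign changes in f(x) = 8x^3 + 3x^2 + 8x + 2:
Signs of coefficients: +, +, +, +
Number of sign changes: 0
Possible positive real roots: 0

For negative roots, examine f(-x) = -8x^3 + 3x^2 - 8x + 2:
Signs of coefficients: -, +, -, +
Number of sign changes: 3
Possible negative real roots: 3, 1

Positive roots: 0; Negative roots: 3 or 1


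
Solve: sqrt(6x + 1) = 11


Square both sides: 6x + 1 = 11^2 = 121
6x = 121 - 1 = 120
x = 20
Check: sqrt(6*20 + 1) = sqrt(121) = 11 ✓

x = 20


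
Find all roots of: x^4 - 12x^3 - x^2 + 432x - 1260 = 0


Let p(x) = x^4 - 12x^3 - x^2 + 432x - 1260. By the rational root theorem (leading coefficient 1), any rational root is an integer divisor of 1260: try ±1, ±2, ... in turn.
Test x = 1: value = -840 ≠ 0.
Test x = -1: value = -1680 ≠ 0.
Test x = 2: value = -480 ≠ 0.
Test x = -2: value = -2016 ≠ 0.
Test x = 3: value = -216 ≠ 0.
Test x = -3: value = -2160 ≠ 0.
Test x = 4: value = -60 ≠ 0.
Test x = -4: value = -1980 ≠ 0.
Test x = 5: value = 0 ✓, so (x - 5) is a factor.
Synthetic division by (x - 5): bring down 1; 1(5) - 12 = -7; (-7)(5) - 1 = -36; (-36)(5) + 432 = 252; 252(5) - 1260 = 0 → quotient x^3 - 7x^2 - 36x + 252, remainder 0.
Continue with the quotient x^3 - 7x^2 - 36x + 252 (candidates must divide 252).
Test x = 6: value = 0 ✓, so (x - 6) is a factor.
Synthetic division by (x - 6): bring down 1; 1(6) - 7 = -1; (-1)(6) - 36 = -42; (-42)(6) + 252 = 0 → quotient x^2 - x - 42, remainder 0.
Solve the quadratic x^2 - x - 42 = 0: discriminant = (-1)^2 - 4(1)(-42) = 1 + 168 = 169.
sqrt(169) = 13, so x = (1 ± 13)/2: x = 7 or x = -6.
Collecting all roots found:

x = -6, x = 5, x = 6, x = 7


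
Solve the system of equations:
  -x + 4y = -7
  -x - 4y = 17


Using Cramer's rule:
Determinant D = (-1)(-4) - (-1)(4) = 4 + 4 = 8
Dx = (-7)(-4) - (17)(4) = 28 - 68 = -40
Dy = (-1)(17) - (-1)(-7) = -17 - 7 = -24
x = Dx/D = -40/8 = -5
y = Dy/D = -24/8 = -3

x = -5, y = -3


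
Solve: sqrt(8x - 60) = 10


Square both sides: 8x - 60 = 10^2 = 100
8x = 100 + 60 = 160
x = 20
Check: sqrt(8*20 - 60) = sqrt(100) = 10 ✓

x = 20


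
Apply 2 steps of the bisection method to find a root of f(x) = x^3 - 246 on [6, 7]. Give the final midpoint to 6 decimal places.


f(x) = x^3 - 246
f(6) = -30 < 0
f(7) = 97 > 0

Step 1: midpoint = (6.000000 + 7.000000)/2 = 6.500000
  f(6.500000) = 28.625000
  f(mid) > 0, so root is in [6.000000, 6.500000]

Step 2: midpoint = (6.000000 + 6.500000)/2 = 6.250000
  f(6.250000) = -1.859375
  f(mid) < 0, so root is in [6.250000, 6.500000]

midpoint = 6.250000


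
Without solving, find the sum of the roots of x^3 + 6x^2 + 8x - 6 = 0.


By Vieta's formulas for x^3 + bx^2 + cx + d = 0:
  r1 + r2 + r3 = -b/a = -6
  r1*r2 + r1*r3 + r2*r3 = c/a = 8
  r1*r2*r3 = -d/a = 6


Sum = -6


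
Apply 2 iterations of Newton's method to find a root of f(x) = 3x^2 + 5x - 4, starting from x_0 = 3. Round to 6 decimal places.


Newton's method: x_(n+1) = x_n - f(x_n)/f'(x_n)
f(x) = 3x^2 + 5x - 4
f'(x) = 6x + 5

Iteration 1:
  f(3.000000) = 38.000000
  f'(3.000000) = 23.000000
  x_1 = 3.000000 - (38.000000)/(23.000000) = 1.347826

Iteration 2:
  f(1.347826) = 8.189036
  f'(1.347826) = 13.086957
  x_2 = 1.347826 - (8.189036)/(13.086957) = 0.722086

x_2 = 0.722086


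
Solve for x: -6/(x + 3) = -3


Multiply both sides by (x + 3): -6 = -3(x + 3)
Distribute: -6 = -3x - 9
-3x = -6 + 9 = 3
x = -1

x = -1


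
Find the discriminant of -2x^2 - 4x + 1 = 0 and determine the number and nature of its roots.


For ax^2 + bx + c = 0, discriminant D = b^2 - 4ac
Here a = -2, b = -4, c = 1
D = (-4)^2 - 4(-2)(1) = 16 + 8 = 24

D = 24 > 0 but not a perfect square
The equation has 2 distinct real irrational roots.

Discriminant = 24, 2 distinct real irrational roots


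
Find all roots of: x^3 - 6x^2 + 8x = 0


The constant term is 0, so x = 0 is a root. Factor out x:
  x^2 - 6x + 8 = 0
Solve the quadratic x^2 - 6x + 8 = 0: discriminant = (-6)^2 - 4(1)(8) = 36 - 32 = 4.
sqrt(4) = 2, so x = (6 ± 2)/2: x = 4 or x = 2.
Collecting all roots found:

x = 0, x = 2, x = 4


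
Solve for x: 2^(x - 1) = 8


Express both sides with the same base.
8 = 2^3
Since the bases match, equate exponents: x - 1 = 3
So x = 3 - (-1) = 4

x = 4


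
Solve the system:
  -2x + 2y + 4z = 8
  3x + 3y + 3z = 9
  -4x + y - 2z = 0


Using Cramer's rule. Expand each determinant along the first row.
D  = (-2)*[3*(-2) - 3*1] - 2*[3*(-2) - 3*(-4)] + 4*[3*1 - 3*(-4)]
  = (-2)*(-9) - 2*(6) + 4*(15) = 66
Dx = 8*[3*(-2) - 3*1] - 2*[9*(-2) - 3*0] + 4*[9*1 - 3*0]
  = 8*(-9) - 2*(-18) + 4*(9) = 0
Dy = (-2)*[9*(-2) - 3*0] - 8*[3*(-2) - 3*(-4)] + 4*[3*0 - 9*(-4)]
  = (-2)*(-18) - 8*(6) + 4*(36) = 132
Dz = (-2)*[3*0 - 9*1] - 2*[3*0 - 9*(-4)] + 8*[3*1 - 3*(-4)]
  = (-2)*(-9) - 2*(36) + 8*(15) = 66
x = Dx/D = 0/66 = 0, y = Dy/D = 132/66 = 2, z = Dz/D = 66/66 = 1
Check eq1: (-2)(0) + (2)(2) + (4)(1) = 8 = 8 ✓
Check eq2: (3)(0) + (3)(2) + (3)(1) = 9 = 9 ✓
Check eq3: (-4)(0) + (1)(2) + (-2)(1) = 0 = 0 ✓

x = 0, y = 2, z = 1


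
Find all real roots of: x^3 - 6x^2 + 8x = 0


The constant term is 0, so x = 0 is a root. Factor out x:
  x(x^2 - 6x + 8) = 0
Solve the quadratic x^2 - 6x + 8 = 0: discriminant = (-6)^2 - 4(1)(8) = 36 - 32 = 4.
sqrt(4) = 2, so x = (6 ± 2)/2: x = 4 or x = 2.

x = 0, x = 2, x = 4


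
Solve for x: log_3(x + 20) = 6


Convert to exponential form: x + 20 = 3^6 = 729
x = 729 - 20 = 709
Check: log_3(709 + 20) = log_3(729) = log_3(729) = 6 ✓

x = 709


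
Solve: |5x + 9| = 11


An absolute value equation |expr| = 11 gives two cases:
Case 1: 5x + 9 = 11
  5x = 2, so x = 2/5
Case 2: 5x + 9 = -11
  5x = -20, so x = -4

x = -4, x = 2/5


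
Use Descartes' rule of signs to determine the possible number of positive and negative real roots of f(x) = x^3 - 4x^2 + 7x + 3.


Descartes' rule of signs:

For positive roots, count sign changes in f(x) = x^3 - 4x^2 + 7x + 3:
Signs of coefficients: +, -, +, +
Number of sign changes: 2
Possible positive real roots: 2, 0

For negative roots, examine f(-x) = -x^3 - 4x^2 - 7x + 3:
Signs of coefficients: -, -, -, +
Number of sign changes: 1
Possible negative real roots: 1

Positive roots: 2 or 0; Negative roots: 1


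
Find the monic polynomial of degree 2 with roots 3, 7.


A monic polynomial with roots 3, 7 is:
p(x) = (x - 3)(x - 7)
After multiplying by (x - 3): x - 3
After multiplying by (x - 7): x^2 - 10x + 21

x^2 - 10x + 21


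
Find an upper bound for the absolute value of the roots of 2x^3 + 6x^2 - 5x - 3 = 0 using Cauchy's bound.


Cauchy's bound: all roots r satisfy |r| <= 1 + max(|a_i/a_n|) for i = 0,...,n-1
where a_n is the leading coefficient.

Coefficients: [2, 6, -5, -3]
Leading coefficient a_n = 2
Ratios |a_i/a_n|: 3, 5/2, 3/2
Maximum ratio: 3
Cauchy's bound: |r| <= 1 + 3 = 4

Upper bound = 4


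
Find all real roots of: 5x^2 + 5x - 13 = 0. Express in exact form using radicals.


Using the quadratic formula: x = (-b ± sqrt(b^2 - 4ac)) / (2a)
Here a = 5, b = 5, c = -13
Discriminant = b^2 - 4ac = 5^2 - 4(5)(-13) = 25 + 260 = 285
Since discriminant = 285 > 0, there are two real roots.
x = (-5 ± sqrt(285)) / 10
Numerically: x ≈ 1.1882 or x ≈ -2.1882

x = (-5 + sqrt(285)) / 10 or x = (-5 - sqrt(285)) / 10


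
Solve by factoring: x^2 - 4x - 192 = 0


We need two numbers that multiply to -192 and add to -4.
Those numbers are 12 and -16 (since 12 * (-16) = -192 and 12 + (-16) = -4).
So x^2 - 4x - 192 = (x + 12)(x - 16) = 0
Setting each factor to zero: x = -12 or x = 16

x = -12, x = 16


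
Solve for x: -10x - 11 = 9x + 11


Starting with: -10x - 11 = 9x + 11
Move all x terms to left: (-10 - 9)x = 11 + 11
Simplify: -19x = 22
Divide both sides by -19: x = -22/19

x = -22/19


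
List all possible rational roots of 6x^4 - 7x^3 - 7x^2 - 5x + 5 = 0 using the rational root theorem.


Rational root theorem: possible roots are ±p/q where:
  p divides the constant term (5): p ∈ {1, 5}
  q divides the leading coefficient (6): q ∈ {1, 2, 3, 6}

All possible rational roots: -5, -5/2, -5/3, -1, -5/6, -1/2, -1/3, -1/6, 1/6, 1/3, 1/2, 5/6, 1, 5/3, 5/2, 5

-5, -5/2, -5/3, -1, -5/6, -1/2, -1/3, -1/6, 1/6, 1/3, 1/2, 5/6, 1, 5/3, 5/2, 5


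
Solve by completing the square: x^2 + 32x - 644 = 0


Start: x^2 + 32x - 644 = 0
Move constant: x^2 + 32x = 644
Half of 32 is 16, squared is 256
Add 256 to both sides: x^2 + 32x + 256 = 900
(x + 16)^2 = 900
x + 16 = ±30
x = -16 + 30 = 14 or x = -16 - 30 = -46

x = -46, x = 14


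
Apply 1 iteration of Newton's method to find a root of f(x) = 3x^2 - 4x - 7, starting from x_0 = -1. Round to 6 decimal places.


Newton's method: x_(n+1) = x_n - f(x_n)/f'(x_n)
f(x) = 3x^2 - 4x - 7
f'(x) = 6x - 4

Iteration 1:
  f(-1.000000) = 0.000000
  f'(-1.000000) = -10.000000
  x_1 = -1.000000 - (0.000000)/(-10.000000) = -1.000000

x_1 = -1.000000


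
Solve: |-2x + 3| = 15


An absolute value equation |expr| = 15 gives two cases:
Case 1: -2x + 3 = 15
  -2x = 12, so x = -6
Case 2: -2x + 3 = -15
  -2x = -18, so x = 9

x = -6, x = 9
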